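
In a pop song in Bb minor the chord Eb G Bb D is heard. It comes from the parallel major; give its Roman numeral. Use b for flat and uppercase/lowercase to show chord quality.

The root Eb is the diatonic 4th degree of Bb minor; the borrowing shows in the chord quality. The diatonic chord on degree 4 would be Ebm (iv), but Eb–G–Bb–D is the major-seventh chord from Bb major. As a borrowed chord it is labeled IVmaj7.

IVmaj7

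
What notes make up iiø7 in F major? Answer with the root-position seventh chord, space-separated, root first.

The root, G, is scale degree 2 — the same note in F major and F minor; only the chord quality changes. Stacking thirds in F minor on G gives G–Bb–Db–F.

G Bb Db F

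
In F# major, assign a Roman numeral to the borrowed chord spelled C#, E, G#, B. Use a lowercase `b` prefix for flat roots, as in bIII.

v7

The root C# is the diatonic 5th degree of F# major; the borrowing shows in the chord quality. Diatonically F# major has C# (V) on that degree; C#–E–G#–B is instead the minor-seventh chord native to F# minor, so it takes the label v7.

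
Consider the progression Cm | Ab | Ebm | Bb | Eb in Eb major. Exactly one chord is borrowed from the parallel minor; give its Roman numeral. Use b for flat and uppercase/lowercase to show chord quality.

The diatonic triads in Eb major are Eb, Fm, Gm, Ab, Bb, Cm, Ddim. Of the given chords, Cm, Ab, Bb and Eb are diatonic. Ebm (Eb–Gb–Bb) doesn't fit — on degree 1 Eb major would have Eb (I). Ebm is the degree-1 chord of Eb minor, so it is the borrowed i.

i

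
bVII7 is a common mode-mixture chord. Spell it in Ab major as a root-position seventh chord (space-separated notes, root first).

Gb Bb Db Fb

Scale degree 7 in Ab major is G. bVII7 uses the lowered form, Gb, taken from Ab minor. Building the dominant-seventh chord from the parallel minor on Gb: Gb–Bb–Db–Fb.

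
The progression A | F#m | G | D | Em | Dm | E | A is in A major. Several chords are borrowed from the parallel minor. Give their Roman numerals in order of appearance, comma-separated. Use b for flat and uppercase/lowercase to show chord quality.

The diatonic triads in A major are A, Bm, C#m, D, E, F#m, G#dim. A, F#m, D and E are all diatonic. G (G–B–D) doesn't fit — on degree 7 A major would have G#dim (vii°). G is the degree-7 chord of A minor, so it is the borrowed bVII. Em (E–G–B) doesn't fit — on degree 5 A major would have E (V). Em is the degree-5 chord of A minor, so it is the borrowed v. Dm (D–F–A) doesn't fit — on degree 4 A major would have D (IV). Dm is the degree-4 chord of A minor, so it is the borrowed iv.

bVII, v, iv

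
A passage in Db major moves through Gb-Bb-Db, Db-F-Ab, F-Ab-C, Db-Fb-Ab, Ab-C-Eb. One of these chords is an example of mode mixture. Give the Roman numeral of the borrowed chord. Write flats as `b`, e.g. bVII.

In Db major the diatonic chords are Db, Ebm, Fm, Gb, Ab, Bbm, Cdim. Of the given chords, Gb–Bb–Db = Gb, Db–F–Ab = Db, F–Ab–C = Fm and Ab–C–Eb = Ab are diatonic. But Db–Fb–Ab is foreign: the diatonic I on degree 1 is Db, whereas Dbm comes from Db minor. It is labeled i.

i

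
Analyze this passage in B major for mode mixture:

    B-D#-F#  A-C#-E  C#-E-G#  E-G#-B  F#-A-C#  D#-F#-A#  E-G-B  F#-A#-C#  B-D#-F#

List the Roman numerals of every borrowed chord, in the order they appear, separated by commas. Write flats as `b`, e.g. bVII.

The diatonic triads in B major are B, C#m, D#m, E, F#, G#m, A#dim. B–D#–F# = B, C#–E–G# = C#m, E–G#–B = E, D#–F#–A# = D#m and F#–A#–C# = F# are all diatonic. A–C#–E is not: scale degree 7 in B major carries A#dim (vii°). In B minor the chord on that degree is A, so here it functions as bVII, borrowed from the parallel minor. F#–A–C# doesn't fit — on degree 5 B major would have F# (V). F#m is the degree-5 chord of B minor, so it is the borrowed v. E–G–B doesn't fit — on degree 4 B major would have E (IV). Em is the degree-4 chord of B minor, so it is the borrowed iv.

bVII, v, iv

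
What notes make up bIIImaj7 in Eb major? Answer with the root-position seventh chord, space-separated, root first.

Gb Bb Db F

bIIImaj7 is built on the lowered scale degree 3. In Eb major degree 3 is G; lowered it becomes Gb. Stacking thirds in Eb minor on Gb gives Gb–Bb–Db–F.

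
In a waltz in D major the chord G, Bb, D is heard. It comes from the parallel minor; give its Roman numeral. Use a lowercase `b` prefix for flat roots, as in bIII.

G is scale degree 4 in D major. Diatonically D major has G (IV) on that degree; G–Bb–D is instead the minor chord native to D minor, so it takes the label iv.

iv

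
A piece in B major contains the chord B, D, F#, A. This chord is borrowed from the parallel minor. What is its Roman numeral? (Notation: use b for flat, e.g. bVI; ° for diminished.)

The root B is the diatonic 1st degree of B major; the borrowing shows in the chord quality. The diatonic chord on degree 1 would be B (I), but B–D–F#–A is the minor-seventh chord from B minor. As a borrowed chord it is labeled i7.

i7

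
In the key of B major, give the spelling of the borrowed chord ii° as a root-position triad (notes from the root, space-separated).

ii° is built on scale degree 2, which is C# in both B major and its parallel. In B minor the chord on C# is C#–E–G.

C# E G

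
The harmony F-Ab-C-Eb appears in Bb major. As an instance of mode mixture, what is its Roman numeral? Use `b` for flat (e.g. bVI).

The root F is the diatonic 5th degree of Bb major; the borrowing shows in the chord quality. The diatonic chord on degree 5 would be F (V), but F–Ab–C–Eb is the minor-seventh chord from Bb minor. As a borrowed chord it is labeled v7.

v7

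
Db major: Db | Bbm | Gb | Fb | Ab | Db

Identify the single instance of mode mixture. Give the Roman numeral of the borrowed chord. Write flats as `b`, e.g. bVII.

bIII

The diatonic triads in Db major are Db, Ebm, Fm, Gb, Ab, Bbm, Cdim. Db, Bbm, Gb and Ab are all diatonic. Fb (Fb–Ab–Cb) is not: scale degree 3 in Db major carries Fm (iii). In Db minor the chord on that degree is Fb, so here it functions as bIII, borrowed from the parallel minor.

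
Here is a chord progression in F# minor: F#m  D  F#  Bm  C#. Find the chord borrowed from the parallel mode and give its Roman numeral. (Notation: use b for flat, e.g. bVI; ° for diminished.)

I

F# minor has the diatonic set F#m, G#dim, A, Bm, C#, D, E (with V from harmonic minor). F#m, D, Bm and C# are all diatonic. F# (F#–A#–C#) is not: scale degree 1 in F# minor carries F#m (i). In F# major the chord on that degree is F#, so here it functions as I, borrowed from the parallel major.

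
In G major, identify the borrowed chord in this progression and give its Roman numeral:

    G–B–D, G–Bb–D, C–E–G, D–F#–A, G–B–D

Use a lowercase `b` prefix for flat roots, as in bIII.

i

In G major the diatonic chords are G, Am, Bm, C, D, Em, F#dim. G–B–D = G, C–E–G = C and D–F#–A = D all belong to that set. G–Bb–D doesn't fit — on degree 1 G major would have G (I). Gm is the degree-1 chord of G minor, so it is the borrowed i.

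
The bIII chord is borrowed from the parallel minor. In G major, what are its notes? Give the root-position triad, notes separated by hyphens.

Scale degree 3 in G major is B. bIII uses the lowered form, Bb, taken from G minor. In G minor the chord on Bb is Bb–D–F.

Bb-D-F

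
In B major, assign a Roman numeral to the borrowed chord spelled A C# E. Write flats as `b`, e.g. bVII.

A is the lowered form of scale degree 7 in B major (the diatonic degree 7 is A#). The diatonic chord on degree 7 would be A#dim (vii°), but A–C#–E is the major chord from B minor. As a borrowed chord it is labeled bVII.

bVII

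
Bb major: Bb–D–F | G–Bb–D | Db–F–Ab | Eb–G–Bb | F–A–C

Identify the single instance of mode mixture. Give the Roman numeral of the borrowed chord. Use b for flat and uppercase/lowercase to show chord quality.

In Bb major the diatonic chords are Bb, Cm, Dm, Eb, F, Gm, Adim. Bb–D–F = Bb, G–Bb–D = Gm, Eb–G–Bb = Eb and F–A–C = F are all diatonic. Db–F–Ab is not: scale degree 3 in Bb major carries Dm (iii). In Bb minor the chord on that degree is Db, so here it functions as bIII, borrowed from the parallel minor.

bIII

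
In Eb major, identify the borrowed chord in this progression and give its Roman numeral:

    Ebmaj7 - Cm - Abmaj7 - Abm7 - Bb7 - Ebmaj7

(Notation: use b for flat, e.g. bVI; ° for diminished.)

iv7

The diatonic triads in Eb major are Eb, Fm, Gm, Ab, Bb, Cm, Ddim. Ebmaj7, Cm, Abmaj7 and Bb7 are all diatonic. Abm7 (Ab–Cb–Eb–Gb) doesn't fit — on degree 4 Eb major would have Ab (IV). Abm7 is the degree-4 chord of Eb minor, so it is the borrowed iv7.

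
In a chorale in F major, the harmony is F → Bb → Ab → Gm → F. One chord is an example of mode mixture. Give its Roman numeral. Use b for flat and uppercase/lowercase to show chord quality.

F major has the diatonic set F, Gm, Am, Bb, C, Dm, Edim. F, Bb and Gm are all diatonic. Ab (Ab–C–Eb) is not: scale degree 3 in F major carries Am (iii). In F minor the chord on that degree is Ab, so here it functions as bIII, borrowed from the parallel minor.

bIII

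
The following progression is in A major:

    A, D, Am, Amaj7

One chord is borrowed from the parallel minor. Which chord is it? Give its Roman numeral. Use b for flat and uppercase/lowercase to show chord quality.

A major has the diatonic set A, Bm, C#m, D, E, F#m, G#dim. Of the given chords, A, D and Amaj7 are diatonic. Am (A–C–E) is not: scale degree 1 in A major carries A (I). In A minor the chord on that degree is Am, so here it functions as i, borrowed from the parallel minor.

i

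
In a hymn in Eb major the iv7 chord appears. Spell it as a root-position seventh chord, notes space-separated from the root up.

iv7 is built on scale degree 4, which is Ab in both Eb major and its parallel. Stacking thirds in Eb minor on Ab gives Ab–Cb–Eb–Gb.

Ab Cb Eb Gb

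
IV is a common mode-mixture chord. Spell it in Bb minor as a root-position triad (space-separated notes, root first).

Eb G Bb

The root, Eb, is scale degree 4 — the same note in Bb minor and Bb major; only the chord quality changes. Building the major chord from the parallel major on Eb: Eb–G–Bb.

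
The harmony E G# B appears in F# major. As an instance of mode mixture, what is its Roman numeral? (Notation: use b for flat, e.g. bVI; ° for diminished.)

bVII

E is the lowered form of scale degree 7 in F# major (the diatonic degree 7 is E#). The diatonic chord on degree 7 would be E#dim (vii°), but E–G#–B is the major chord from F# minor. As a borrowed chord it is labeled bVII.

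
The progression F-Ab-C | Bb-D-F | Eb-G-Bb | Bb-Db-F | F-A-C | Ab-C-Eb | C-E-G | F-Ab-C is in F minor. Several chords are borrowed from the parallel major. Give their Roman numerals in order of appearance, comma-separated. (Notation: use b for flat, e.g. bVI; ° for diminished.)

In F minor (with V from harmonic minor) the diatonic chords are Fm, Gdim, Ab, Bbm, C, Db, Eb. Of the given chords, F–Ab–C = Fm, Eb–G–Bb = Eb, Bb–Db–F = Bbm, Ab–C–Eb = Ab and C–E–G = C are diatonic. Bb–D–F is not: scale degree 4 in F minor carries Bbm (iv). In F major the chord on that degree is Bb, so here it functions as IV, borrowed from the parallel major. F–A–C doesn't fit — on degree 1 F minor would have Fm (i). F is the degree-1 chord of F major, so it is the borrowed I.

IV, I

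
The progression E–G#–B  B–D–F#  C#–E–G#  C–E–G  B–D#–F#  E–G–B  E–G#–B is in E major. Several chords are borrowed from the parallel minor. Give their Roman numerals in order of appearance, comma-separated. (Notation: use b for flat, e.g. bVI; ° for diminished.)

In E major the diatonic chords are E, F#m, G#m, A, B, C#m, D#dim. E–G#–B = E, C#–E–G# = C#m and B–D#–F# = B are all diatonic. But B–D–F# is foreign: the diatonic V on degree 5 is B, whereas Bm comes from E minor. It is labeled v. But C–E–G is foreign: the diatonic vi on degree 6 is C#m, whereas C comes from E minor. It is labeled bVI. But E–G–B is foreign: the diatonic I on degree 1 is E, whereas Em comes from E minor. It is labeled i.

v, bVI, i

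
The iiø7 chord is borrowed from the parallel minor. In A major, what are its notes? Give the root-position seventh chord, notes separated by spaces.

The root, B, is scale degree 2 — the same note in A major and A minor; only the chord quality changes. Stacking thirds in A minor on B gives B–D–F–A.

B D F A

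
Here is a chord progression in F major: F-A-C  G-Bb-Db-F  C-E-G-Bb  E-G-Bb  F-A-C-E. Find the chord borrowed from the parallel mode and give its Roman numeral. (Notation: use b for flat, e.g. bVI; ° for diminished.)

iiø7

The diatonic triads in F major are F, Gm, Am, Bb, C, Dm, Edim. F–A–C = F, C–E–G–Bb = C7, E–G–Bb = Edim and F–A–C–E = Fmaj7 are all diatonic. G–Bb–Db–F doesn't fit — on degree 2 F major would have Gm (ii). Gm7b5 is the degree-2 chord of F minor, so it is the borrowed iiø7.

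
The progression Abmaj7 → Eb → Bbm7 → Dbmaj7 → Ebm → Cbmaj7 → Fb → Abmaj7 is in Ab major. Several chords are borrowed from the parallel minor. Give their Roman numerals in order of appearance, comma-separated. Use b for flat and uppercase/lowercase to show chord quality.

Ab major has the diatonic set Ab, Bbm, Cm, Db, Eb, Fm, Gdim. Abmaj7, Eb, Bbm7 and Dbmaj7 all belong to that set. Ebm (Eb–Gb–Bb) doesn't fit — on degree 5 Ab major would have Eb (V). Ebm is the degree-5 chord of Ab minor, so it is the borrowed v. Cbmaj7 (Cb–Eb–Gb–Bb) doesn't fit — on degree 3 Ab major would have Cm (iii). Cbmaj7 is the degree-3 chord of Ab minor, so it is the borrowed bIIImaj7. But Fb (Fb–Ab–Cb) is foreign: the diatonic vi on degree 6 is Fm, whereas Fb comes from Ab minor. It is labeled bVI.

v, bIIImaj7, bVI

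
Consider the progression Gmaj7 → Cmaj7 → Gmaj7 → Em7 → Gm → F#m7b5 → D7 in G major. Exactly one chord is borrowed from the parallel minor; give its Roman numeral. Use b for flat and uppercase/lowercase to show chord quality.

i

The diatonic triads in G major are G, Am, Bm, C, D, Em, F#dim. Of the given chords, Gmaj7, Cmaj7, Em7, F#m7b5 and D7 are diatonic. Gm (G–Bb–D) is not: scale degree 1 in G major carries G (I). In G minor the chord on that degree is Gm, so here it functions as i, borrowed from the parallel minor.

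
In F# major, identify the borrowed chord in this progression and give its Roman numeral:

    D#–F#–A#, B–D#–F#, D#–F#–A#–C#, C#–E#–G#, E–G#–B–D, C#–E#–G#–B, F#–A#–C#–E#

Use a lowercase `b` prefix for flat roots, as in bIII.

In F# major the diatonic chords are F#, G#m, A#m, B, C#, D#m, E#dim. Of the given chords, D#–F#–A# = D#m, B–D#–F# = B, D#–F#–A#–C# = D#m7, C#–E#–G# = C#, C#–E#–G#–B = C#7 and F#–A#–C#–E# = F#maj7 are diatonic. E–G#–B–D doesn't fit — on degree 7 F# major would have E#dim (vii°). E7 is the degree-7 chord of F# minor, so it is the borrowed bVII7.

bVII7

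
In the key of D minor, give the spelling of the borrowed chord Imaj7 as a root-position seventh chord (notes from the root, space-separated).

Imaj7 is built on scale degree 1, which is D in both D minor and its parallel. Stacking thirds in D major on D gives D–F#–A–C#.

D F# A C#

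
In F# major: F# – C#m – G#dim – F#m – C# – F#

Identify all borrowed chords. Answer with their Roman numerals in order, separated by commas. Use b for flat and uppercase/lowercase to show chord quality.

In F# major the diatonic chords are F#, G#m, A#m, B, C#, D#m, E#dim. Of the given chords, F# and C# are diatonic. But C#m (C#–E–G#) is foreign: the diatonic V on degree 5 is C#, whereas C#m comes from F# minor. It is labeled v. G#dim (G#–B–D) doesn't fit — on degree 2 F# major would have G#m (ii). G#dim is the degree-2 chord of F# minor, so it is the borrowed ii°. But F#m (F#–A–C#) is foreign: the diatonic I on degree 1 is F#, whereas F#m comes from F# minor. It is labeled i.

v, ii°, i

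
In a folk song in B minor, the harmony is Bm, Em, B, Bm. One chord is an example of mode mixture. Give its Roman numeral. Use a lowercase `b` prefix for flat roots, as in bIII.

I

In B minor (with V from harmonic minor) the diatonic chords are Bm, C#dim, D, Em, F#, G, A. Bm and Em are both diatonic. B (B–D#–F#) doesn't fit — on degree 1 B minor would have Bm (i). B is the degree-1 chord of B major, so it is the borrowed I.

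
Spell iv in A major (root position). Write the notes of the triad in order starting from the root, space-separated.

D F A

The root, D, is scale degree 4 — the same note in A major and A minor; only the chord quality changes. Stacking thirds in A minor on D gives D–F–A.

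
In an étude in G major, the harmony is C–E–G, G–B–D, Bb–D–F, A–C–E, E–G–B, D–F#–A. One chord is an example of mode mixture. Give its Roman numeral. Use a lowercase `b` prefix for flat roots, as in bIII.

G major has the diatonic set G, Am, Bm, C, D, Em, F#dim. C–E–G = C, G–B–D = G, A–C–E = Am, E–G–B = Em and D–F#–A = D are all diatonic. Bb–D–F doesn't fit — on degree 3 G major would have Bm (iii). Bb is the degree-3 chord of G minor, so it is the borrowed bIII.

bIII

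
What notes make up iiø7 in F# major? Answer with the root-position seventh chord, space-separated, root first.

iiø7 is built on scale degree 2, which is G# in both F# major and its parallel. Stacking thirds in F# minor on G# gives G#–B–D–F#.

G# B D F#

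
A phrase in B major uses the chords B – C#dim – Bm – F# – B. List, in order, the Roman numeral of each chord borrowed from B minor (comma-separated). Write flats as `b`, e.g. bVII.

ii°, i

The diatonic triads in B major are B, C#m, D#m, E, F#, G#m, A#dim. Of the given chords, B and F# are diatonic. C#dim (C#–E–G) is not: scale degree 2 in B major carries C#m (ii). In B minor the chord on that degree is C#dim, so here it functions as ii°, borrowed from the parallel minor. Bm (B–D–F#) is not: scale degree 1 in B major carries B (I). In B minor the chord on that degree is Bm, so here it functions as i, borrowed from the parallel minor.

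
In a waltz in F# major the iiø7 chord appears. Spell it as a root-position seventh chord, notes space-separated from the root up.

G# B D F#

The root, G#, is scale degree 2 — the same note in F# major and F# minor; only the chord quality changes. In F# minor the chord on G# is G#–B–D–F#.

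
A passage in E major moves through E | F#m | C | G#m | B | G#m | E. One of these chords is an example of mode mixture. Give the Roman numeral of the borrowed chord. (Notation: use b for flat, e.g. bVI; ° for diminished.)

E major has the diatonic set E, F#m, G#m, A, B, C#m, D#dim. E, F#m, G#m and B are all diatonic. C (C–E–G) is not: scale degree 6 in E major carries C#m (vi). In E minor the chord on that degree is C, so here it functions as bVI, borrowed from the parallel minor.

bVI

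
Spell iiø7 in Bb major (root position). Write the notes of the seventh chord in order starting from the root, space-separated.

C Eb Gb Bb

The root, C, is scale degree 2 — the same note in Bb major and Bb minor; only the chord quality changes. In Bb minor the chord on C is C–Eb–Gb–Bb.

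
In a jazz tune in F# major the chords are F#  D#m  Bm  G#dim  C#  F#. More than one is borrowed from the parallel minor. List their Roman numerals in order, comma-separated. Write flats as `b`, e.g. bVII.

iv, ii°

F# major has the diatonic set F#, G#m, A#m, B, C#, D#m, E#dim. F#, D#m and C# are all diatonic. Bm (B–D–F#) is not: scale degree 4 in F# major carries B (IV). In F# minor the chord on that degree is Bm, so here it functions as iv, borrowed from the parallel minor. G#dim (G#–B–D) is not: scale degree 2 in F# major carries G#m (ii). In F# minor the chord on that degree is G#dim, so here it functions as ii°, borrowed from the parallel minor.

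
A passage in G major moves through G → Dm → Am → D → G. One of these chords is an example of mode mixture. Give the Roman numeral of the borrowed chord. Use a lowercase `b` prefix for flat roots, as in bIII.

In G major the diatonic chords are G, Am, Bm, C, D, Em, F#dim. G, Am and D are all diatonic. Dm (D–F–A) doesn't fit — on degree 5 G major would have D (V). Dm is the degree-5 chord of G minor, so it is the borrowed v.

v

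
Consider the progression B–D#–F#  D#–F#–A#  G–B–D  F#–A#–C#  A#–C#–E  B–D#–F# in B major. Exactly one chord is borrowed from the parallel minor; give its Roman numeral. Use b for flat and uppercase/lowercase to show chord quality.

bVI

In B major the diatonic chords are B, C#m, D#m, E, F#, G#m, A#dim. B–D#–F# = B, D#–F#–A# = D#m, F#–A#–C# = F# and A#–C#–E = A#dim all belong to that set. G–B–D doesn't fit — on degree 6 B major would have G#m (vi). G is the degree-6 chord of B minor, so it is the borrowed bVI.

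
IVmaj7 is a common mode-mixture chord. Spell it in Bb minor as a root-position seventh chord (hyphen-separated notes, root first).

Eb-G-Bb-D

The root, Eb, is scale degree 4 — the same note in Bb minor and Bb major; only the chord quality changes. In Bb major the chord on Eb is Eb–G–Bb–D.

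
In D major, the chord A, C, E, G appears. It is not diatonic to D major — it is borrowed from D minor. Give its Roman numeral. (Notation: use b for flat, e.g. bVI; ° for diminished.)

v7

The root A is the diatonic 5th degree of D major; the borrowing shows in the chord quality. Diatonically D major has A (V) on that degree; A–C–E–G is instead the minor-seventh chord native to D minor, so it takes the label v7.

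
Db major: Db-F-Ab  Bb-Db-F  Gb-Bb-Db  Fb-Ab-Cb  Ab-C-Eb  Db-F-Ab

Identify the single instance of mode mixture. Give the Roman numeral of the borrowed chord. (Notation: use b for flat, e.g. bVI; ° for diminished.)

bIII

The diatonic triads in Db major are Db, Ebm, Fm, Gb, Ab, Bbm, Cdim. Db–F–Ab = Db, Bb–Db–F = Bbm, Gb–Bb–Db = Gb and Ab–C–Eb = Ab all belong to that set. Fb–Ab–Cb doesn't fit — on degree 3 Db major would have Fm (iii). Fb is the degree-3 chord of Db minor, so it is the borrowed bIII.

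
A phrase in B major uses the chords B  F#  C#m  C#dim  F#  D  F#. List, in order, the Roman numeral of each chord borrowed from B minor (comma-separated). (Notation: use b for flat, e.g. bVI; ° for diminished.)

ii°, bIII

B major has the diatonic set B, C#m, D#m, E, F#, G#m, A#dim. Of the given chords, B, F# and C#m are diatonic. C#dim (C#–E–G) is not: scale degree 2 in B major carries C#m (ii). In B minor the chord on that degree is C#dim, so here it functions as ii°, borrowed from the parallel minor. But D (D–F#–A) is foreign: the diatonic iii on degree 3 is D#m, whereas D comes from B minor. It is labeled bIII.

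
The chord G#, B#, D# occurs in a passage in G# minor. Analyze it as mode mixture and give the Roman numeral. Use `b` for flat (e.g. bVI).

G# is scale degree 1 in G# minor. G#–B#–D# is a major chord — the form found in G# major, not the diatonic i (G#m). Borrowed into G# minor it is written I.

I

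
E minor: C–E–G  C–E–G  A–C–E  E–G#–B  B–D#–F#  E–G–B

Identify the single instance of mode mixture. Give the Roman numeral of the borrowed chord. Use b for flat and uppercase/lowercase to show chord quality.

I

In E minor (with V from harmonic minor) the diatonic chords are Em, F#dim, G, Am, B, C, D. Of the given chords, C–E–G = C, A–C–E = Am, B–D#–F# = B and E–G–B = Em are diatonic. But E–G#–B is foreign: the diatonic i on degree 1 is Em, whereas E comes from E major. It is labeled I.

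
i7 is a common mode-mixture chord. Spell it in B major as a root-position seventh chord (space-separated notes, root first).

The root, B, is scale degree 1 — the same note in B major and B minor; only the chord quality changes. In B minor the chord on B is B–D–F#–A.

B D F# A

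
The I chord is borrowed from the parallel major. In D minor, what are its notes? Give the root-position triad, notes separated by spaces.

D F# A

I is built on scale degree 1, which is D in both D minor and its parallel. In D major the chord on D is D–F#–A.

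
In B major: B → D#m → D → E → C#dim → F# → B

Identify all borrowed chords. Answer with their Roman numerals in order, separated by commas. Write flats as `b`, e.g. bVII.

bIII, ii°

In B major the diatonic chords are B, C#m, D#m, E, F#, G#m, A#dim. B, D#m, E and F# are all diatonic. But D (D–F#–A) is foreign: the diatonic iii on degree 3 is D#m, whereas D comes from B minor. It is labeled bIII. C#dim (C#–E–G) is not: scale degree 2 in B major carries C#m (ii). In B minor the chord on that degree is C#dim, so here it functions as ii°, borrowed from the parallel minor.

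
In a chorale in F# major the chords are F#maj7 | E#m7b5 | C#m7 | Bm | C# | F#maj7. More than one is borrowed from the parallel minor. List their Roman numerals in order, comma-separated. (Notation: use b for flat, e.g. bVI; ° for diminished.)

In F# major the diatonic chords are F#, G#m, A#m, B, C#, D#m, E#dim. F#maj7, E#m7b5 and C# are all diatonic. But C#m7 (C#–E–G#–B) is foreign: the diatonic V on degree 5 is C#, whereas C#m7 comes from F# minor. It is labeled v7. But Bm (B–D–F#) is foreign: the diatonic IV on degree 4 is B, whereas Bm comes from F# minor. It is labeled iv.

v7, iv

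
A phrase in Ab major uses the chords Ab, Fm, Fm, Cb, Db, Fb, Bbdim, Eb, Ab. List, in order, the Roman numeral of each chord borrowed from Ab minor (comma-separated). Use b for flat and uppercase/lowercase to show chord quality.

bIII, bVI, ii°

In Ab major the diatonic chords are Ab, Bbm, Cm, Db, Eb, Fm, Gdim. Ab, Fm, Db and Eb are all diatonic. Cb (Cb–Eb–Gb) doesn't fit — on degree 3 Ab major would have Cm (iii). Cb is the degree-3 chord of Ab minor, so it is the borrowed bIII. Fb (Fb–Ab–Cb) doesn't fit — on degree 6 Ab major would have Fm (vi). Fb is the degree-6 chord of Ab minor, so it is the borrowed bVI. Bbdim (Bb–Db–Fb) doesn't fit — on degree 2 Ab major would have Bbm (ii). Bbdim is the degree-2 chord of Ab minor, so it is the borrowed ii°.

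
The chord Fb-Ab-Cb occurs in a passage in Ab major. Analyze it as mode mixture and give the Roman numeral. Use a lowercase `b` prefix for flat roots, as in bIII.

In Ab major scale degree 6 is F; Fb is its lowered form, from Ab minor. The diatonic chord on degree 6 would be Fm (vi), but Fb–Ab–Cb is the major chord from Ab minor. As a borrowed chord it is labeled bVI.

bVI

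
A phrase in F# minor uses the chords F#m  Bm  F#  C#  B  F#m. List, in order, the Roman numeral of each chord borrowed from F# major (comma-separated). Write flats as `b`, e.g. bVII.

F# minor has the diatonic set F#m, G#dim, A, Bm, C#, D, E (with V from harmonic minor). Of the given chords, F#m, Bm and C# are diatonic. But F# (F#–A#–C#) is foreign: the diatonic i on degree 1 is F#m, whereas F# comes from F# major. It is labeled I. But B (B–D#–F#) is foreign: the diatonic iv on degree 4 is Bm, whereas B comes from F# major. It is labeled IV.

I, IV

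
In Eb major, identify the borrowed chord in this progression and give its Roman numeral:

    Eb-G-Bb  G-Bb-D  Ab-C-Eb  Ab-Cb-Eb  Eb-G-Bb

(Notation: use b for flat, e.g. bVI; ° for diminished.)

iv

Eb major has the diatonic set Eb, Fm, Gm, Ab, Bb, Cm, Ddim. Of the given chords, Eb–G–Bb = Eb, G–Bb–D = Gm and Ab–C–Eb = Ab are diatonic. Ab–Cb–Eb doesn't fit — on degree 4 Eb major would have Ab (IV). Abm is the degree-4 chord of Eb minor, so it is the borrowed iv.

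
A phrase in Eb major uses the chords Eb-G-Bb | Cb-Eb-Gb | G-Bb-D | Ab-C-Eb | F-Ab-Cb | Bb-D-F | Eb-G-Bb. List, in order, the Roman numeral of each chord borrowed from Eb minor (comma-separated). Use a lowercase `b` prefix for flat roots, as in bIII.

bVI, ii°

The diatonic triads in Eb major are Eb, Fm, Gm, Ab, Bb, Cm, Ddim. Of the given chords, Eb–G–Bb = Eb, G–Bb–D = Gm, Ab–C–Eb = Ab and Bb–D–F = Bb are diatonic. But Cb–Eb–Gb is foreign: the diatonic vi on degree 6 is Cm, whereas Cb comes from Eb minor. It is labeled bVI. F–Ab–Cb is not: scale degree 2 in Eb major carries Fm (ii). In Eb minor the chord on that degree is Fdim, so here it functions as ii°, borrowed from the parallel minor.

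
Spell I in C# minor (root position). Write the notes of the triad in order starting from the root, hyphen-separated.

I is built on scale degree 1, which is C# in both C# minor and its parallel. Stacking thirds in C# major on C# gives C#–E#–G#.

C#-E#-G#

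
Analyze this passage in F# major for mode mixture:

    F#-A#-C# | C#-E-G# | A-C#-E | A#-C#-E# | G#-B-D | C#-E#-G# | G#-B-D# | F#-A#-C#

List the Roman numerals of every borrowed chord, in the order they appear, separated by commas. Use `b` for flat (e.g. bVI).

v, bIII, ii°

The diatonic triads in F# major are F#, G#m, A#m, B, C#, D#m, E#dim. Of the given chords, F#–A#–C# = F#, A#–C#–E# = A#m, C#–E#–G# = C# and G#–B–D# = G#m are diatonic. C#–E–G# doesn't fit — on degree 5 F# major would have C# (V). C#m is the degree-5 chord of F# minor, so it is the borrowed v. A–C#–E is not: scale degree 3 in F# major carries A#m (iii). In F# minor the chord on that degree is A, so here it functions as bIII, borrowed from the parallel minor. But G#–B–D is foreign: the diatonic ii on degree 2 is G#m, whereas G#dim comes from F# minor. It is labeled ii°.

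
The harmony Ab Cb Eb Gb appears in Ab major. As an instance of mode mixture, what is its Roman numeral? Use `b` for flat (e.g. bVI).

i7

Ab is scale degree 1 in Ab major. Diatonically Ab major has Ab (I) on that degree; Ab–Cb–Eb–Gb is instead the minor-seventh chord native to Ab minor, so it takes the label i7.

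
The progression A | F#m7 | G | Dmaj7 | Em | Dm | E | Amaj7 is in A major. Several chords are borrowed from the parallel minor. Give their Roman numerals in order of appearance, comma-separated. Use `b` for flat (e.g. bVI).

bVII, v, iv

The diatonic triads in A major are A, Bm, C#m, D, E, F#m, G#dim. A, F#m7, Dmaj7, E and Amaj7 are all diatonic. G (G–B–D) is not: scale degree 7 in A major carries G#dim (vii°). In A minor the chord on that degree is G, so here it functions as bVII, borrowed from the parallel minor. But Em (E–G–B) is foreign: the diatonic V on degree 5 is E, whereas Em comes from A minor. It is labeled v. But Dm (D–F–A) is foreign: the diatonic IV on degree 4 is D, whereas Dm comes from A minor. It is labeled iv.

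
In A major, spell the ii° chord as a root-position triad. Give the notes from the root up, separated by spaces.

The root, B, is scale degree 2 — the same note in A major and A minor; only the chord quality changes. In A minor the chord on B is B–D–F.

B D F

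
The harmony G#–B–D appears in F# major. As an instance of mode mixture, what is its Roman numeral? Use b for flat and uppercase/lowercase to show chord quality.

The root G# is the diatonic 2nd degree of F# major; the borrowing shows in the chord quality. G#–B–D is a diminished chord — the form found in F# minor, not the diatonic ii (G#m). Borrowed into F# major it is written ii°.

ii°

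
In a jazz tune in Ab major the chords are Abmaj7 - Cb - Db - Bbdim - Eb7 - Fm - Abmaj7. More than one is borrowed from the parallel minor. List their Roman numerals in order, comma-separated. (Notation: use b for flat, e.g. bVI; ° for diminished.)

bIII, ii°

The diatonic triads in Ab major are Ab, Bbm, Cm, Db, Eb, Fm, Gdim. Abmaj7, Db, Eb7 and Fm are all diatonic. Cb (Cb–Eb–Gb) is not: scale degree 3 in Ab major carries Cm (iii). In Ab minor the chord on that degree is Cb, so here it functions as bIII, borrowed from the parallel minor. Bbdim (Bb–Db–Fb) is not: scale degree 2 in Ab major carries Bbm (ii). In Ab minor the chord on that degree is Bbdim, so here it functions as ii°, borrowed from the parallel minor.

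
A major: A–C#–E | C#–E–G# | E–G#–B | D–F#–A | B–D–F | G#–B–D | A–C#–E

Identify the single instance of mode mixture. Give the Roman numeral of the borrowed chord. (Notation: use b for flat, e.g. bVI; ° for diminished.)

ii°

In A major the diatonic chords are A, Bm, C#m, D, E, F#m, G#dim. Of the given chords, A–C#–E = A, C#–E–G# = C#m, E–G#–B = E, D–F#–A = D and G#–B–D = G#dim are diatonic. But B–D–F is foreign: the diatonic ii on degree 2 is Bm, whereas Bdim comes from A minor. It is labeled ii°.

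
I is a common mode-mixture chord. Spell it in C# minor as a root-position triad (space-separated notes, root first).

C# E# G#

The root, C#, is scale degree 1 — the same note in C# minor and C# major; only the chord quality changes. In C# major the chord on C# is C#–E#–G#.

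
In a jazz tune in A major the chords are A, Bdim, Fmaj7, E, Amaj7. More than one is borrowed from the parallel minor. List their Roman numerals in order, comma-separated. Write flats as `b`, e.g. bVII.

ii°, bVImaj7

A major has the diatonic set A, Bm, C#m, D, E, F#m, G#dim. Of the given chords, A, E and Amaj7 are diatonic. Bdim (B–D–F) is not: scale degree 2 in A major carries Bm (ii). In A minor the chord on that degree is Bdim, so here it functions as ii°, borrowed from the parallel minor. But Fmaj7 (F–A–C–E) is foreign: the diatonic vi on degree 6 is F#m, whereas Fmaj7 comes from A minor. It is labeled bVImaj7.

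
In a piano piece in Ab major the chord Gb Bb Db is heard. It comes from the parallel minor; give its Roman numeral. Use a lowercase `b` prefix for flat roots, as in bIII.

bVII

Gb is the lowered form of scale degree 7 in Ab major (the diatonic degree 7 is G). Gb–Bb–Db is a major chord — the form found in Ab minor, not the diatonic vii° (Gdim). Borrowed into Ab major it is written bVII.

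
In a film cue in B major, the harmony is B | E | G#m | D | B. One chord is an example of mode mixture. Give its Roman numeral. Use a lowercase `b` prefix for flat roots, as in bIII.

The diatonic triads in B major are B, C#m, D#m, E, F#, G#m, A#dim. B, E and G#m all belong to that set. D (D–F#–A) is not: scale degree 3 in B major carries D#m (iii). In B minor the chord on that degree is D, so here it functions as bIII, borrowed from the parallel minor.

bIII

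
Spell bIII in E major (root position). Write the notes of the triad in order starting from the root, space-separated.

G B D

Scale degree 3 in E major is G#. bIII uses the lowered form, G, taken from E minor. Building the major chord from the parallel minor on G: G–B–D.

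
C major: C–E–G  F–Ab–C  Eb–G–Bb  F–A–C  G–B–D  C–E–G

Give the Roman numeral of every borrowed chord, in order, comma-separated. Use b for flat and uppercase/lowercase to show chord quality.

iv, bIII

C major has the diatonic set C, Dm, Em, F, G, Am, Bdim. Of the given chords, C–E–G = C, F–A–C = F and G–B–D = G are diatonic. F–Ab–C doesn't fit — on degree 4 C major would have F (IV). Fm is the degree-4 chord of C minor, so it is the borrowed iv. Eb–G–Bb doesn't fit — on degree 3 C major would have Em (iii). Eb is the degree-3 chord of C minor, so it is the borrowed bIII.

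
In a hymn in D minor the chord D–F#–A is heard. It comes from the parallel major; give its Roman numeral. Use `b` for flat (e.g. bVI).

I

The root D is the diatonic 1st degree of D minor; the borrowing shows in the chord quality. D–F#–A is a major chord — the form found in D major, not the diatonic i (Dm). Borrowed into D minor it is written I.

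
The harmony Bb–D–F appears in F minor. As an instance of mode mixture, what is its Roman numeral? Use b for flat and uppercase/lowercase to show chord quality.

Bb is scale degree 4 in F minor. The diatonic chord on degree 4 would be Bbm (iv), but Bb–D–F is the major chord from F major. As a borrowed chord it is labeled IV.

IV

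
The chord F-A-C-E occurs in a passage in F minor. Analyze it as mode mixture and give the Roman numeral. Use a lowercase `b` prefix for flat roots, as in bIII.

F is scale degree 1 in F minor. The diatonic chord on degree 1 would be Fm (i), but F–A–C–E is the major-seventh chord from F major. As a borrowed chord it is labeled Imaj7.

Imaj7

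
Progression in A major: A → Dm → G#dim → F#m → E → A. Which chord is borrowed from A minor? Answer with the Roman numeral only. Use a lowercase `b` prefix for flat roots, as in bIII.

A major has the diatonic set A, Bm, C#m, D, E, F#m, G#dim. Of the given chords, A, G#dim, F#m and E are diatonic. Dm (D–F–A) doesn't fit — on degree 4 A major would have D (IV). Dm is the degree-4 chord of A minor, so it is the borrowed iv.

iv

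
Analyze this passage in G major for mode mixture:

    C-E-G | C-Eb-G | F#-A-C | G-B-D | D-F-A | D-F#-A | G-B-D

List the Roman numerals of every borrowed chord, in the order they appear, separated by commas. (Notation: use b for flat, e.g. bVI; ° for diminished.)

G major has the diatonic set G, Am, Bm, C, D, Em, F#dim. C–E–G = C, F#–A–C = F#dim, G–B–D = G and D–F#–A = D all belong to that set. But C–Eb–G is foreign: the diatonic IV on degree 4 is C, whereas Cm comes from G minor. It is labeled iv. D–F–A is not: scale degree 5 in G major carries D (V). In G minor the chord on that degree is Dm, so here it functions as v, borrowed from the parallel minor.

iv, v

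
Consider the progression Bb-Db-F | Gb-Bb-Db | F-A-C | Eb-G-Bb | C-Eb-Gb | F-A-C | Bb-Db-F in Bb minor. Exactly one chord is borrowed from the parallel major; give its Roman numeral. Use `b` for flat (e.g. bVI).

The diatonic triads in Bb minor (with V from harmonic minor) are Bbm, Cdim, Db, Ebm, F, Gb, Ab. Bb–Db–F = Bbm, Gb–Bb–Db = Gb, F–A–C = F and C–Eb–Gb = Cdim all belong to that set. Eb–G–Bb is not: scale degree 4 in Bb minor carries Ebm (iv). In Bb major the chord on that degree is Eb, so here it functions as IV, borrowed from the parallel major.

IV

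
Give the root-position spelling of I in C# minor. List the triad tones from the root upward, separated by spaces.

The root, C#, is scale degree 1 — the same note in C# minor and C# major; only the chord quality changes. Stacking thirds in C# major on C# gives C#–E#–G#.

C# E# G#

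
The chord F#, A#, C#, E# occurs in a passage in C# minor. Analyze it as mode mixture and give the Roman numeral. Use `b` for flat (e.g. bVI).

IVmaj7

F# is scale degree 4 in C# minor. Diatonically C# minor has F#m (iv) on that degree; F#–A#–C#–E# is instead the major-seventh chord native to C# major, so it takes the label IVmaj7.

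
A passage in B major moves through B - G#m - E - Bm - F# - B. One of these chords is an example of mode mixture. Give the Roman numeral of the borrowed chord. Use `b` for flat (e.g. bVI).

i

In B major the diatonic chords are B, C#m, D#m, E, F#, G#m, A#dim. Of the given chords, B, G#m, E and F# are diatonic. Bm (B–D–F#) doesn't fit — on degree 1 B major would have B (I). Bm is the degree-1 chord of B minor, so it is the borrowed i.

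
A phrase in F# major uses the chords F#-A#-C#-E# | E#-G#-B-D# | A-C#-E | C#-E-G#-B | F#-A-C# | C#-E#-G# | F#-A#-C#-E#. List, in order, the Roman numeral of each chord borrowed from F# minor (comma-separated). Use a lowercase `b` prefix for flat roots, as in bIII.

F# major has the diatonic set F#, G#m, A#m, B, C#, D#m, E#dim. F#–A#–C#–E# = F#maj7, E#–G#–B–D# = E#m7b5 and C#–E#–G# = C# are all diatonic. But A–C#–E is foreign: the diatonic iii on degree 3 is A#m, whereas A comes from F# minor. It is labeled bIII. But C#–E–G#–B is foreign: the diatonic V on degree 5 is C#, whereas C#m7 comes from F# minor. It is labeled v7. F#–A–C# is not: scale degree 1 in F# major carries F# (I). In F# minor the chord on that degree is F#m, so here it functions as i, borrowed from the parallel minor.

bIII, v7, i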